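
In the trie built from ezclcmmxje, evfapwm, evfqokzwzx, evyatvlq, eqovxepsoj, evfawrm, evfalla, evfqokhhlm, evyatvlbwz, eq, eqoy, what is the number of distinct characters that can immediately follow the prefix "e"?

3

Follow the path "e" to its node, then look at its outgoing edges.
Characters that immediately follow "e" among the stored strings: {q, v, z}.
That node has 3 child edges.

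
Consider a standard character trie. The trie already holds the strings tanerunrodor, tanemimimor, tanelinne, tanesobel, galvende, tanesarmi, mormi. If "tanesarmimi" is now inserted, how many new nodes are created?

The longest prefix of "tanesarmimi" already in the trie is "tanesarmi" (length 9).
New nodes needed: |"tanesarmimi"| − 9 = 11 − 9 = 2.

2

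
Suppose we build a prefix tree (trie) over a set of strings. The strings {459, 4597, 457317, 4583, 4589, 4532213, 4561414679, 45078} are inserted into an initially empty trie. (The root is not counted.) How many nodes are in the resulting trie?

27

Insert word by word; a character creates a node only if that edge doesn't already exist:
  "459" → 3 new (4, 5, 9)
  "4597" → prefix "459" already present; 1 new (7)
  "457317" → prefix "45" already present; 4 new (7, 3, 1, 7)
  "4583" → prefix "45" already present; 2 new (8, 3)
  "4589" → prefix "458" already present; 1 new (9)
  "4532213" → prefix "45" already present; 5 new (3, 2, 2, 1, 3)
  "4561414679" → prefix "45" already present; 8 new (6, 1, 4, 1, 4, 6, 7, 9)
  "45078" → prefix "45" already present; 3 new (0, 7, 8)
Total nodes = 3 + 1 + 4 + 2 + 1 + 5 + 8 + 3 = 27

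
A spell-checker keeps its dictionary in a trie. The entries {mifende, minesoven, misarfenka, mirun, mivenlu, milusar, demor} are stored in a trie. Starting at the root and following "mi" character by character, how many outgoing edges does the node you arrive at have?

6

Walk "mi" from the root, arriving at one node.
Characters that immediately follow "mi" among the stored strings: {f, l, n, r, s, v}.
That node has 6 child edges.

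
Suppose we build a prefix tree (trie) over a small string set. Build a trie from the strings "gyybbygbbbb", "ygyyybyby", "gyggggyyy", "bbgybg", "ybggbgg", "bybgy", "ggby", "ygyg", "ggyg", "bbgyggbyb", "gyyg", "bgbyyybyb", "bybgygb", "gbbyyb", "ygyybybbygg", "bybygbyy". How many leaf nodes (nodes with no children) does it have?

15

Leaves are exactly the stored words that no other stored word extends.
Those words: "bbgybg", "bbgyggbyb", "bgbyyybyb", "bybgygb", "bybygbyy", "gbbyyb", "ggby", "ggyg", "gyggggyyy", "gyybbygbbbb", "gyyg", "ybggbgg", "ygyg", "ygyybybbygg", "ygyyybyby"
Leaf count: 15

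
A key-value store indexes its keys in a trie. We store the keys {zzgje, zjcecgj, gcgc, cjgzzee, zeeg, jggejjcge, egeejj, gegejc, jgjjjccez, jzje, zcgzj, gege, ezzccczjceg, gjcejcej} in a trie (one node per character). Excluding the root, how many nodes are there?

Count nodes per top-level branch (shared prefixes stored once):
  'c'-branch (cjgzzee): 7 nodes
  'e'-branch (egeejj, ezzccczjceg): 16 nodes
  'g'-branch (gcgc, gege, gegejc, gjcejcej): 16 nodes
  'j'-branch (jggejjcge, jgjjjccez, jzje): 19 nodes
  'z'-branch (zcgzj, zeeg, zjcecgj, zzgje): 18 nodes
Sum: 76

76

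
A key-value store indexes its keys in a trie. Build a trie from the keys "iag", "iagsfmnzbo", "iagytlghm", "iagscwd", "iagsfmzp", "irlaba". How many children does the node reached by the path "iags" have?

2

The children of the "iags" node are the distinct next characters among strings starting with "iags".
Characters that immediately follow "iags" among the stored strings: {c, f}.
That node has 2 child edges.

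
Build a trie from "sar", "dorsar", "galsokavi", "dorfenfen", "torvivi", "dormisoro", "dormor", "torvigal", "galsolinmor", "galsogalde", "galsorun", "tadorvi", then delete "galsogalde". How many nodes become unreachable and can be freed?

Walk "galsogalde" from the leaf back toward the root, removing each node that no remaining word uses.
The suffix "galde" (5 nodes) is used only by "galsogalde"; the node for "galso" still has the child "k", so pruning stops there.
Nodes removed: 5

5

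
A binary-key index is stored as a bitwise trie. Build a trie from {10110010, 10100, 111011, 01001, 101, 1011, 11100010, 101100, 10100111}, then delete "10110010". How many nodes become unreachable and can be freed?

2

Walk "10110010" from the leaf back toward the root, removing each node that no remaining word uses.
The suffix "10" (2 nodes) is used only by "10110010"; "101100" is itself a stored word, so pruning stops there.
Nodes removed: 2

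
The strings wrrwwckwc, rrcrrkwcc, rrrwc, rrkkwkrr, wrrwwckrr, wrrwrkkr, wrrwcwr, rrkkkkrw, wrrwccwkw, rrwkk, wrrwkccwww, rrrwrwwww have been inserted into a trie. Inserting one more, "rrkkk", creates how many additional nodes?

0

Every character of "rrkkk" already lies on an existing path (it is a prefix of some stored word).
No new nodes are needed: 0.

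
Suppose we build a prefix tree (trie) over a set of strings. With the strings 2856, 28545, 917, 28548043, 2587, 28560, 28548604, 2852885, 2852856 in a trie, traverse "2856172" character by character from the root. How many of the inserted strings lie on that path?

Traverse "2856172" character by character; count nodes along the way that are marked as word ends.
Prefixes of the query that are stored words: "2856"
Count: 1

1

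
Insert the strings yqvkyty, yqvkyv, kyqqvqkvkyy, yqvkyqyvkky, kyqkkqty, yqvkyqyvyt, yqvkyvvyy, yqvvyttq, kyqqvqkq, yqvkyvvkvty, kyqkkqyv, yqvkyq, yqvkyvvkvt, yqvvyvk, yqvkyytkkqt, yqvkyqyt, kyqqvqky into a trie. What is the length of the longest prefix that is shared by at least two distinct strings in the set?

10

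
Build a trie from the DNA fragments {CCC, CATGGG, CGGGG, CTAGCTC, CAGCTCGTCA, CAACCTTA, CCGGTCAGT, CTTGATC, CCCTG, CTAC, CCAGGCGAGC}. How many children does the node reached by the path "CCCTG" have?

Follow the path "CCCTG" to its node, then look at its outgoing edges.
No stored string extends past "CCCTG".
That node has 0 child edges.

0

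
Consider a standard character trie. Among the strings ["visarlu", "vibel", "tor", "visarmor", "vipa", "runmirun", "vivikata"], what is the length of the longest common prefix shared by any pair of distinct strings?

5

Look for the deepest trie node that still has at least two words in its subtree.
"visarlu" and "visarmor" agree on "visar" (5 characters) before diverging; nothing deeper is shared.
Longest shared-prefix length: 5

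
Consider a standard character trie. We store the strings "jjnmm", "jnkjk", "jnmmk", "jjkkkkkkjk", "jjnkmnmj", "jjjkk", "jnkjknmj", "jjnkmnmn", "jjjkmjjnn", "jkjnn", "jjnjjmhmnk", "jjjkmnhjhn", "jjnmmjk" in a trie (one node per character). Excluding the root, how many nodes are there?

Trace insertions, counting only characters that open a new branch:
  "jjnmm" → 5 new (j, j, n, m, m)
  "jnkjk" → prefix "j" already present; 4 new (n, k, j, k)
  "jnmmk" → prefix "jn" already present; 3 new (m, m, k)
  "jjkkkkkkjk" → prefix "jj" already present; 8 new (k, k, k, k, k, k, j, k)
  "jjnkmnmj" → prefix "jjn" already present; 5 new (k, m, n, m, j)
  "jjjkk" → prefix "jj" already present; 3 new (j, k, k)
  "jnkjknmj" → prefix "jnkjk" already present; 3 new (n, m, j)
  "jjnkmnmn" → prefix "jjnkmnm" already present; 1 new (n)
  "jjjkmjjnn" → prefix "jjjk" already present; 5 new (m, j, j, n, n)
  "jkjnn" → prefix "j" already present; 4 new (k, j, n, n)
  "jjnjjmhmnk" → prefix "jjn" already present; 7 new (j, j, m, h, m, n, k)
  "jjjkmnhjhn" → prefix "jjjkm" already present; 5 new (n, h, j, h, n)
  "jjnmmjk" → prefix "jjnmm" already present; 2 new (j, k)
Total nodes = 5 + 4 + 3 + 8 + 5 + 3 + 3 + 1 + 5 + 4 + 7 + 5 + 2 = 55

55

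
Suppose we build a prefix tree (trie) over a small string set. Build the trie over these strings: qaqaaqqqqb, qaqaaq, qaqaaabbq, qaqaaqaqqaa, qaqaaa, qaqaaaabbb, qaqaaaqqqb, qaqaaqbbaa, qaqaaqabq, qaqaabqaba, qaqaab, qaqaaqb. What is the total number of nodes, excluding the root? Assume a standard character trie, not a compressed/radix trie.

38

Trace insertions, counting only characters that open a new branch:
  "qaqaaqqqqb" → 10 new (q, a, q, a, a, q, q, q, q, b)
  "qaqaaq" → prefix "qaqaaq" already present; 0 new (none)
  "qaqaaabbq" → prefix "qaqaa" already present; 4 new (a, b, b, q)
  "qaqaaqaqqaa" → prefix "qaqaaq" already present; 5 new (a, q, q, a, a)
  "qaqaaa" → prefix "qaqaaa" already present; 0 new (none)
  "qaqaaaabbb" → prefix "qaqaaa" already present; 4 new (a, b, b, b)
  "qaqaaaqqqb" → prefix "qaqaaa" already present; 4 new (q, q, q, b)
  "qaqaaqbbaa" → prefix "qaqaaq" already present; 4 new (b, b, a, a)
  "qaqaaqabq" → prefix "qaqaaqa" already present; 2 new (b, q)
  "qaqaabqaba" → prefix "qaqaa" already present; 5 new (b, q, a, b, a)
  "qaqaab" → prefix "qaqaab" already present; 0 new (none)
  "qaqaaqb" → prefix "qaqaaqb" already present; 0 new (none)
Total nodes = 10 + 0 + 4 + 5 + 0 + 4 + 4 + 4 + 2 + 5 + 0 + 0 = 38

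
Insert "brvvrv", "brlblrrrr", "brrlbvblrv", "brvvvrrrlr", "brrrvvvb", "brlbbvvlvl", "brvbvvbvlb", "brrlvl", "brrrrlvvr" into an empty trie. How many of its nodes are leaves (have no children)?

A leaf is a node with no children — equivalently, the end of a word that is not a proper prefix of any other stored word.
Those words: "brlbbvvlvl", "brlblrrrr", "brrlbvblrv", "brrlvl", "brrrrlvvr", "brrrvvvb", "brvbvvbvlb", "brvvrv", "brvvvrrrlr"
Leaf count: 9

9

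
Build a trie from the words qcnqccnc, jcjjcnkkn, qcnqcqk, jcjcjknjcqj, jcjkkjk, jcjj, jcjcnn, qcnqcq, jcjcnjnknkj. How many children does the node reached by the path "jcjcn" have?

Follow the path "jcjcn" to its node, then look at its outgoing edges.
Distinct next characters after "jcjcn": j, n.
That node has 2 child edges.

2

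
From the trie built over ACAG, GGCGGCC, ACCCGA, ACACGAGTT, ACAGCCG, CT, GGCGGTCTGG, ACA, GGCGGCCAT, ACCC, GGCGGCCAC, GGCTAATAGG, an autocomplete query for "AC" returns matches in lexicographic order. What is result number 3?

ACAG

DFS of the "AC" subtree visits, in order: "ACA", "ACACGAGTT", "ACAG", "ACAGCCG", "ACCC", "ACCCGA"
Position 3: ACAG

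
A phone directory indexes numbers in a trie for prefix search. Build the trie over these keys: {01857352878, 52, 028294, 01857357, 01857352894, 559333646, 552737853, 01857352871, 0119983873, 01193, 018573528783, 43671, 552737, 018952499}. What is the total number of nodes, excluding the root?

For each word, the new-node count is its length minus the longest prefix already in the trie:
  "01857352878" → 11 new (0, 1, 8, 5, 7, 3, 5, 2, 8, 7, 8)
  "52" → 2 new (5, 2)
  "028294" → prefix "0" already present; 5 new (2, 8, 2, 9, 4)
  "01857357" → prefix "0185735" already present; 1 new (7)
  "01857352894" → prefix "018573528" already present; 2 new (9, 4)
  "559333646" → prefix "5" already present; 8 new (5, 9, 3, 3, 3, 6, 4, 6)
  "552737853" → prefix "55" already present; 7 new (2, 7, 3, 7, 8, 5, 3)
  "01857352871" → prefix "0185735287" already present; 1 new (1)
  "0119983873" → prefix "01" already present; 8 new (1, 9, 9, 8, 3, 8, 7, 3)
  "01193" → prefix "0119" already present; 1 new (3)
  "018573528783" → prefix "01857352878" already present; 1 new (3)
  "43671" → 5 new (4, 3, 6, 7, 1)
  "552737" → prefix "552737" already present; 0 new (none)
  "018952499" → prefix "018" already present; 6 new (9, 5, 2, 4, 9, 9)
Total nodes = 11 + 2 + 5 + 1 + 2 + 8 + 7 + 1 + 8 + 1 + 1 + 5 + 0 + 6 = 58

58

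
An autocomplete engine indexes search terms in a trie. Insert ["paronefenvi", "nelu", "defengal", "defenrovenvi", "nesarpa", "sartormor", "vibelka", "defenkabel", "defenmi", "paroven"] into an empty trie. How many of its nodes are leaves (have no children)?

10

A leaf is a node with no children — equivalently, the end of a word that is not a proper prefix of any other stored word.
Those words: "defengal", "defenkabel", "defenmi", "defenrovenvi", "nelu", "nesarpa", "paronefenvi", "paroven", "sartormor", "vibelka"
Leaf count: 10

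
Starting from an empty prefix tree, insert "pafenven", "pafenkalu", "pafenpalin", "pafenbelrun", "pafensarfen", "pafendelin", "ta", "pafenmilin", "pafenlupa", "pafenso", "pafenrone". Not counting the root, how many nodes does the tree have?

Count nodes per top-level branch (shared prefixes stored once):
  'p'-branch (pafenbelrun, pafendelin, pafenkalu, pafenlupa, pafenmilin, pafenpalin, pafenrone, pafensarfen, pafenso, pafenven): 48 nodes
  't'-branch (ta): 2 nodes
Sum: 50

50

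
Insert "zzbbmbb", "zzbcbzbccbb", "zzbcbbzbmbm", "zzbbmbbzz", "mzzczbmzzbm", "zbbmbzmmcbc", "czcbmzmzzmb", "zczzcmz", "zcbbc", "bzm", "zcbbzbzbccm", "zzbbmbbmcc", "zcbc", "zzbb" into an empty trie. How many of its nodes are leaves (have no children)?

12

A leaf is a node with no children — equivalently, the end of a word that is not a proper prefix of any other stored word.
Those words: "bzm", "czcbmzmzzmb", "mzzczbmzzbm", "zbbmbzmmcbc", "zcbbc", "zcbbzbzbccm", "zcbc", "zczzcmz", "zzbbmbbmcc", "zzbbmbbzz", "zzbcbbzbmbm", "zzbcbzbccbb"
Leaf count: 12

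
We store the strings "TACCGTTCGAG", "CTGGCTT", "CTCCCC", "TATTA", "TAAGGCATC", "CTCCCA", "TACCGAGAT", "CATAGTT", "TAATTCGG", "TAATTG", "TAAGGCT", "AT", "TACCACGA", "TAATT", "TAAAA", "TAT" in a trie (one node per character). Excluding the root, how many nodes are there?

58

For each word, the new-node count is its length minus the longest prefix already in the trie:
  "TACCGTTCGAG" → 11 new (T, A, C, C, G, T, T, C, G, A, G)
  "CTGGCTT" → 7 new (C, T, G, G, C, T, T)
  "CTCCCC" → prefix "CT" already present; 4 new (C, C, C, C)
  "TATTA" → prefix "TA" already present; 3 new (T, T, A)
  "TAAGGCATC" → prefix "TA" already present; 7 new (A, G, G, C, A, T, C)
  "CTCCCA" → prefix "CTCCC" already present; 1 new (A)
  "TACCGAGAT" → prefix "TACCG" already present; 4 new (A, G, A, T)
  "CATAGTT" → prefix "C" already present; 6 new (A, T, A, G, T, T)
  "TAATTCGG" → prefix "TAA" already present; 5 new (T, T, C, G, G)
  "TAATTG" → prefix "TAATT" already present; 1 new (G)
  "TAAGGCT" → prefix "TAAGGC" already present; 1 new (T)
  "AT" → 2 new (A, T)
  "TACCACGA" → prefix "TACC" already present; 4 new (A, C, G, A)
  "TAATT" → prefix "TAATT" already present; 0 new (none)
  "TAAAA" → prefix "TAA" already present; 2 new (A, A)
  "TAT" → prefix "TAT" already present; 0 new (none)
Total nodes = 11 + 7 + 4 + 3 + 7 + 1 + 4 + 6 + 5 + 1 + 1 + 2 + 4 + 0 + 2 + 0 = 58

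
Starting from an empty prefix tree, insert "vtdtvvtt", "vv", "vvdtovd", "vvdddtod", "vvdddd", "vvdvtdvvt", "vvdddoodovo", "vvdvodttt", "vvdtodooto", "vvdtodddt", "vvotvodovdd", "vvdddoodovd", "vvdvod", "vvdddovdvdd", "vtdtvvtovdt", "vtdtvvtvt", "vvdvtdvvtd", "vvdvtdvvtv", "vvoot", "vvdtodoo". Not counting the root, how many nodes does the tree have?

70

Count nodes per top-level branch (shared prefixes stored once):
  'v'-branch (vtdtvvtovdt, vtdtvvtt, vtdtvvtvt, vv, vvdddd, vvdddoodovd, vvdddoodovo, vvdddovdvdd, vvdddtod, vvdtodddt, vvdtodoo, vvdtodooto, vvdtovd, vvdvod, vvdvodttt, vvdvtdvvt, vvdvtdvvtd, vvdvtdvvtv, vvoot, vvotvodovdd): 70 nodes
Sum: 70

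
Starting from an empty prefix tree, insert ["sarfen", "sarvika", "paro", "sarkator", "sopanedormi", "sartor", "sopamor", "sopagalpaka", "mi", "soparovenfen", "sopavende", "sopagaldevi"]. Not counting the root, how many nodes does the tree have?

Count nodes per top-level branch (shared prefixes stored once):
  'm'-branch (mi): 2 nodes
  'p'-branch (paro): 4 nodes
  's'-branch (sarfen, sarkator, sartor, sarvika, sopagaldevi, sopagalpaka, sopamor, sopanedormi, soparovenfen, sopavende): 55 nodes
Sum: 61

61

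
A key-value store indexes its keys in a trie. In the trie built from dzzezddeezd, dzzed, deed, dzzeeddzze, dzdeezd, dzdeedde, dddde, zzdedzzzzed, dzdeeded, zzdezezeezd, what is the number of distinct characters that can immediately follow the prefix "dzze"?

Follow the path "dzze" to its node, then look at its outgoing edges.
Characters that immediately follow "dzze" among the stored strings: {d, e, z}.
That node has 3 child edges.

3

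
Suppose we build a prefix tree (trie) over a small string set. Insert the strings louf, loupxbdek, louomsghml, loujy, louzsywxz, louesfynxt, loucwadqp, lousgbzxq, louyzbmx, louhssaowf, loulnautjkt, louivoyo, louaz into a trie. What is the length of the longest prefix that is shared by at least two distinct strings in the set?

Look for the deepest trie node that still has at least two words in its subtree.
"louaz" and "loucwadqp" agree on "lou" (3 characters) before diverging; nothing deeper is shared.
Longest shared-prefix length: 3

3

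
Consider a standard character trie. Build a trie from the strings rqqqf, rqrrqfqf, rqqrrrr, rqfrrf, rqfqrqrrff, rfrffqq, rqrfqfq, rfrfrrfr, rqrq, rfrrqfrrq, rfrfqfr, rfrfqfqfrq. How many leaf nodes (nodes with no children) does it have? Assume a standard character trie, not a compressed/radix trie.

A leaf is a node with no children — equivalently, the end of a word that is not a proper prefix of any other stored word.
Those words: "rfrffqq", "rfrfqfqfrq", "rfrfqfr", "rfrfrrfr", "rfrrqfrrq", "rqfqrqrrff", "rqfrrf", "rqqqf", "rqqrrrr", "rqrfqfq", "rqrq", "rqrrqfqf"
Leaf count: 12

12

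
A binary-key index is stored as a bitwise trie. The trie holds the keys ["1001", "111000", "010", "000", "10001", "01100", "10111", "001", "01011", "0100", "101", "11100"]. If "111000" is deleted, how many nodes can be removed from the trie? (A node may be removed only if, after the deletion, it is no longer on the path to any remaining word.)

1

After clearing the end-marker at "111000", prune upward until reaching a node still needed by another word.
The suffix "0" (1 node) is used only by "111000"; "11100" is itself a stored word, so pruning stops there.
Nodes removed: 1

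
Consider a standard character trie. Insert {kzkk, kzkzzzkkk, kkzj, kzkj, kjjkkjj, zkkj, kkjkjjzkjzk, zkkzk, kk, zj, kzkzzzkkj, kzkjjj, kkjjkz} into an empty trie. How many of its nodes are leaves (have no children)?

11

Leaves are exactly the stored words that no other stored word extends.
Those words: "kjjkkjj", "kkjjkz", "kkjkjjzkjzk", "kkzj", "kzkjjj", "kzkk", "kzkzzzkkj", "kzkzzzkkk", "zj", "zkkj", "zkkzk"
Leaf count: 11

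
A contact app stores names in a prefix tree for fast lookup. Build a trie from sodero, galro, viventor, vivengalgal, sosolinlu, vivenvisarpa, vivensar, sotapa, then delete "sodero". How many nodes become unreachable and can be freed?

4

A node on "sodero"'s path can go only if nothing else ends at it or branches off below it.
The suffix "dero" (4 nodes) is used only by "sodero"; the node for "so" still has the child "s", so pruning stops there.
Nodes removed: 4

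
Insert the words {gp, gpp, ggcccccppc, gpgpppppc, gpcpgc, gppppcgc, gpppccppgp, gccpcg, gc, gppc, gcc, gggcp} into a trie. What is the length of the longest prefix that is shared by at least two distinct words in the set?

Look for the deepest trie node that still has at least two words in its subtree.
"gpppccppgp" and "gppppcgc" agree on "gppp" (4 characters) before diverging; nothing deeper is shared.
Longest shared-prefix length: 4

4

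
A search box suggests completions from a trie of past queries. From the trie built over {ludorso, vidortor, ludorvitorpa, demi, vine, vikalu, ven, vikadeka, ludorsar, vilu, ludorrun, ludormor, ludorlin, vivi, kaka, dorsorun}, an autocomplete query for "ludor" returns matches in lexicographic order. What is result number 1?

DFS of the "ludor" subtree visits, in order: "ludorlin", "ludormor", "ludorrun", "ludorsar", "ludorso", "ludorvitorpa"
Position 1: ludorlin

ludorlin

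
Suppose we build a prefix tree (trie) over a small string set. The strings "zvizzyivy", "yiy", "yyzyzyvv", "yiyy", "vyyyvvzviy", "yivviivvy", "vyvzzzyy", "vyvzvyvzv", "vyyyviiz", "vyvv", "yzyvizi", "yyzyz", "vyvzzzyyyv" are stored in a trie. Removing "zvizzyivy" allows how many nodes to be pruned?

A node on "zvizzyivy"'s path can go only if nothing else ends at it or branches off below it.
No other word shares any prefix with "zvizzyivy", so all 9 of its nodes go.
Nodes removed: 9

9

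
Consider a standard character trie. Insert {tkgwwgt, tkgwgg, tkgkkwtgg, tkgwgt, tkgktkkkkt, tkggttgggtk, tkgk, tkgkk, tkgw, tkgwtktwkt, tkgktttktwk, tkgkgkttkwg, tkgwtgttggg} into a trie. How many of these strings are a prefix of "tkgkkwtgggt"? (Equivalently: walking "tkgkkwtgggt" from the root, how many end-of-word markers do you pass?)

Traverse "tkgkkwtgggt" character by character; count nodes along the way that are marked as word ends.
Prefixes of the query that are stored words: "tkgk", "tkgkk", "tkgkkwtgg"
Count: 3

3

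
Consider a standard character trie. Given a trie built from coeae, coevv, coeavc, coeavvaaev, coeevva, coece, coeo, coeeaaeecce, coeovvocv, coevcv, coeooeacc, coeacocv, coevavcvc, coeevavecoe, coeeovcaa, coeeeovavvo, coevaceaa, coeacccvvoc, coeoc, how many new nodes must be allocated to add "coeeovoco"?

3

"coeeov" is already a path in the trie; the remaining "oco" must be added.
So 9 − 6 = 3 new nodes.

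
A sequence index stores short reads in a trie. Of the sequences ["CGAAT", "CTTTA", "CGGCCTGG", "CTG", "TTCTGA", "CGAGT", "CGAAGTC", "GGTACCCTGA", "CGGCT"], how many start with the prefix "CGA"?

3

Walk to "CGA"; the words in its subtree are exactly those with that prefix.
Matches: "CGAAGTC", "CGAAT", "CGAGT"
Count: 3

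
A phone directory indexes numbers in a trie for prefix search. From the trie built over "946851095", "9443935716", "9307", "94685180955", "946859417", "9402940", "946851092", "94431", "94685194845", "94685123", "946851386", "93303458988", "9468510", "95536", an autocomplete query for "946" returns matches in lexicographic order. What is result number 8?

946859417

Words with prefix "946", in lexicographic order: "9468510", "946851092", "946851095", "94685123", "946851386", "94685180955", "94685194845", "946859417"
Position 8: 946859417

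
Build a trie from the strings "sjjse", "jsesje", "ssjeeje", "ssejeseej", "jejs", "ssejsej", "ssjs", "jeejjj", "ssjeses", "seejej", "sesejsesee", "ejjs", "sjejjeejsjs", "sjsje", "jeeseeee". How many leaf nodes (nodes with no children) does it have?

A leaf is a node with no children — equivalently, the end of a word that is not a proper prefix of any other stored word.
Those words: "ejjs", "jeejjj", "jeeseeee", "jejs", "jsesje", "seejej", "sesejsesee", "sjejjeejsjs", "sjjse", "sjsje", "ssejeseej", "ssejsej", "ssjeeje", "ssjeses", "ssjs"
Leaf count: 15

15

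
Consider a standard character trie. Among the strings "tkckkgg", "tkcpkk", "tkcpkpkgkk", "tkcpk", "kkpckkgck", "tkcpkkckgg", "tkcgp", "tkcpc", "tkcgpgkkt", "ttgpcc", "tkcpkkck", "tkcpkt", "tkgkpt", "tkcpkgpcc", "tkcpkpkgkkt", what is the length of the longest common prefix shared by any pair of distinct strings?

10

The deepest shared node is where two words last agree before diverging.
e.g. "tkcpkpkgkk" and "tkcpkpkgkkt" share the prefix "tkcpkpkgkk" of length 10; no pair shares a longer one.
Longest shared-prefix length: 10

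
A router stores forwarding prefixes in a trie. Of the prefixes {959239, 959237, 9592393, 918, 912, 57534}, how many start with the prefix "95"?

3

Walk to "95"; the words in its subtree are exactly those with that prefix.
Words under "95": 959237, 959239, 9592393
Count: 3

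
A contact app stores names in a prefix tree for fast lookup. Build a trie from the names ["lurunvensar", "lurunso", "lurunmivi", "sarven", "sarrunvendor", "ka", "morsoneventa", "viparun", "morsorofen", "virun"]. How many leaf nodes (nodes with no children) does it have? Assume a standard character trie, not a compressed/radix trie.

10

A leaf is a node with no children — equivalently, the end of a word that is not a proper prefix of any other stored word.
Those words: "ka", "lurunmivi", "lurunso", "lurunvensar", "morsoneventa", "morsorofen", "sarrunvendor", "sarven", "viparun", "virun"
Leaf count: 10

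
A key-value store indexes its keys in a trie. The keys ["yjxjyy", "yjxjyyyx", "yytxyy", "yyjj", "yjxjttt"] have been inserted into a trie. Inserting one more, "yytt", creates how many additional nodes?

"yyt" is already a path in the trie; the remaining "t" must be added.
So 4 − 3 = 1 new nodes.

1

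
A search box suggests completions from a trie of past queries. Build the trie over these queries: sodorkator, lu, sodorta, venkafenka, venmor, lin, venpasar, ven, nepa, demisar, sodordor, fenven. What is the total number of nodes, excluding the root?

Count nodes per top-level branch (shared prefixes stored once):
  'd'-branch (demisar): 7 nodes
  'f'-branch (fenven): 6 nodes
  'l'-branch (lin, lu): 4 nodes
  'n'-branch (nepa): 4 nodes
  's'-branch (sodordor, sodorkator, sodorta): 15 nodes
  'v'-branch (ven, venkafenka, venmor, venpasar): 18 nodes
Sum: 54

54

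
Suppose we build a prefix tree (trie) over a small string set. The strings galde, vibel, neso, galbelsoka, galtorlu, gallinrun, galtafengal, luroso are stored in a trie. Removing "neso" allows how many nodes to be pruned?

4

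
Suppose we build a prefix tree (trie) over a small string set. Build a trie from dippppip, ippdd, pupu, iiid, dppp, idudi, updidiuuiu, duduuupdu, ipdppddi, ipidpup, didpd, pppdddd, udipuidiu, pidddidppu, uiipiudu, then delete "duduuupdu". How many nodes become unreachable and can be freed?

8

Walk "duduuupdu" from the leaf back toward the root, removing each node that no remaining word uses.
The suffix "uduuupdu" (8 nodes) is used only by "duduuupdu"; the node for "d" still has the child "i", so pruning stops there.
Nodes removed: 8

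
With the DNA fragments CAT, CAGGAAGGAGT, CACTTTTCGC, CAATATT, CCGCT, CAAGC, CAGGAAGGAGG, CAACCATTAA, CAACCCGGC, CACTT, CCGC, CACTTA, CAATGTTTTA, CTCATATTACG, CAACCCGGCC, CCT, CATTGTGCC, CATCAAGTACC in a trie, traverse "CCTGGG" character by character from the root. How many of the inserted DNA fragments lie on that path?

1

Traverse "CCTGGG" character by character; count nodes along the way that are marked as word ends.
Prefixes of the query that are stored words: "CCT"
Count: 1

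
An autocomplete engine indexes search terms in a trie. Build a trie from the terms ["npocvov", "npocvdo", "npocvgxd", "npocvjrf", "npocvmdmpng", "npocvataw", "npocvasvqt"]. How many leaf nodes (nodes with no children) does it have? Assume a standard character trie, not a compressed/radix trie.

Leaves are exactly the stored words that no other stored word extends.
Those words: "npocvasvqt", "npocvataw", "npocvdo", "npocvgxd", "npocvjrf", "npocvmdmpng", "npocvov"
Leaf count: 7

7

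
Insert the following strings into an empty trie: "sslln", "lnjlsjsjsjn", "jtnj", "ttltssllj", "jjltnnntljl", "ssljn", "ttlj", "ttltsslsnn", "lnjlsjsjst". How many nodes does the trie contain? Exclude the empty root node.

Trace insertions, counting only characters that open a new branch:
  "sslln" → 5 new (s, s, l, l, n)
  "lnjlsjsjsjn" → 11 new (l, n, j, l, s, j, s, j, s, j, n)
  "jtnj" → 4 new (j, t, n, j)
  "ttltssllj" → 9 new (t, t, l, t, s, s, l, l, j)
  "jjltnnntljl" → prefix "j" already present; 10 new (j, l, t, n, n, n, t, l, j, l)
  "ssljn" → prefix "ssl" already present; 2 new (j, n)
  "ttlj" → prefix "ttl" already present; 1 new (j)
  "ttltsslsnn" → prefix "ttltssl" already present; 3 new (s, n, n)
  "lnjlsjsjst" → prefix "lnjlsjsjs" already present; 1 new (t)
Total nodes = 5 + 11 + 4 + 9 + 10 + 2 + 1 + 3 + 1 = 46

46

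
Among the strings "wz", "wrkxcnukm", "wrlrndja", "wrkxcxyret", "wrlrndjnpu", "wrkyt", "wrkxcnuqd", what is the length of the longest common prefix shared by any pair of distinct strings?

Look for the deepest trie node that still has at least two words in its subtree.
e.g. "wrkxcnukm" and "wrkxcnuqd" share the prefix "wrkxcnu" of length 7; no pair shares a longer one.
Longest shared-prefix length: 7

7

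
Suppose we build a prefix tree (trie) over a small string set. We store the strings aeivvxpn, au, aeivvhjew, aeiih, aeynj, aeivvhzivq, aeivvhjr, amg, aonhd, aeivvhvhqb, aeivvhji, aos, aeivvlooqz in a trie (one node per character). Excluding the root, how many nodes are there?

40

Trie structure (* marks end of a word):
(root)
└─ a
   ├─ e
   │  ├─ i
   │  │  ├─ i
   │  │  │  └─ h *
   │  │  └─ v
   │  │     └─ v
   │  │        ├─ h
   │  │        │  ├─ j
   │  │        │  │  ├─ e
   │  │        │  │  │  └─ w *
   │  │        │  │  ├─ i *
   │  │        │  │  └─ r *
   │  │        │  ├─ v
   │  │        │  │  └─ h
   │  │        │  │     └─ q
   │  │        │  │        └─ b *
   │  │        │  └─ z
   │  │        │     └─ i
   │  │        │        └─ v
   │  │        │           └─ q *
   │  │        ├─ l
   │  │        │  └─ o
   │  │        │     └─ o
   │  │        │        └─ q
   │  │        │           └─ z *
   │  │        └─ x
   │  │           └─ p
   │  │              └─ n *
   │  └─ y
   │     └─ n
   │        └─ j *
   ├─ m
   │  └─ g *
   ├─ o
   │  ├─ n
   │  │  └─ h
   │  │     └─ d *
   │  └─ s *
   └─ u *
Counting every labelled node above: 40.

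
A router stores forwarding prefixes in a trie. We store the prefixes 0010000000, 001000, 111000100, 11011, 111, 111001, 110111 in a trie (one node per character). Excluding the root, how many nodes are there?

Count nodes per top-level branch (shared prefixes stored once):
  '0'-branch (001000, 0010000000): 10 nodes
  '1'-branch (11011, 110111, 111, 111000100, 111001): 14 nodes
Sum: 24

24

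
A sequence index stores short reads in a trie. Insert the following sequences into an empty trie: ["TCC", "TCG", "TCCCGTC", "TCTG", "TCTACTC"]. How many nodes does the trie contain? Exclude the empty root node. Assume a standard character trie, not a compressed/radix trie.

Trace insertions, counting only characters that open a new branch:
  "TCC" → 3 new (T, C, C)
  "TCG" → prefix "TC" already present; 1 new (G)
  "TCCCGTC" → prefix "TCC" already present; 4 new (C, G, T, C)
  "TCTG" → prefix "TC" already present; 2 new (T, G)
  "TCTACTC" → prefix "TCT" already present; 4 new (A, C, T, C)
Total nodes = 3 + 1 + 4 + 2 + 4 = 14

14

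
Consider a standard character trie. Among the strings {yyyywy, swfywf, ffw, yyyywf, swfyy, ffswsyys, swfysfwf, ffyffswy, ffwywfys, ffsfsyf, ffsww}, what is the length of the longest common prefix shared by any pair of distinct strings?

Look for the deepest trie node that still has at least two words in its subtree.
e.g. "yyyywf" and "yyyywy" share the prefix "yyyyw" of length 5; no pair shares a longer one.
Longest shared-prefix length: 5

5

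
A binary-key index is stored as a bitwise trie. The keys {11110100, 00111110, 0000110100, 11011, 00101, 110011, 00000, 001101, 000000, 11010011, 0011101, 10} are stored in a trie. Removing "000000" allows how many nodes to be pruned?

1

A node on "000000"'s path can go only if nothing else ends at it or branches off below it.
The suffix "0" (1 node) is used only by "000000"; "00000" is itself a stored word, so pruning stops there.
Nodes removed: 1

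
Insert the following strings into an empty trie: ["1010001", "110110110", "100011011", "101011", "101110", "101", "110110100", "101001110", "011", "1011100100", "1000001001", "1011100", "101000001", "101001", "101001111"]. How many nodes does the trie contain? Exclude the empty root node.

50

Count nodes per top-level branch (shared prefixes stored once):
  '0'-branch (011): 3 nodes
  '1'-branch (1000001001, 100011011, 101, 101000001, 1010001, 101001, 101001110, 101001111, 101011, 101110, 1011100, 1011100100, 110110100, 110110110): 47 nodes
Sum: 50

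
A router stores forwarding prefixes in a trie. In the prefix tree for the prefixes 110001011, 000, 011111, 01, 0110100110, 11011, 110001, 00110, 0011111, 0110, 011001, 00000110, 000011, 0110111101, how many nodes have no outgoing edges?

A leaf is a node with no children — equivalently, the end of a word that is not a proper prefix of any other stored word.
Those words: "00000110", "000011", "00110", "0011111", "011001", "0110100110", "0110111101", "011111", "110001011", "11011"
Leaf count: 10

10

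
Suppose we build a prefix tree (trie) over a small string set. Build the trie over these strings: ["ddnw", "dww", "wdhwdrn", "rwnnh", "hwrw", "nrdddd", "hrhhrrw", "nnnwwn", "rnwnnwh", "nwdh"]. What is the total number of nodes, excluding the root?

Insert word by word; a character creates a node only if that edge doesn't already exist:
  "ddnw" → 4 new (d, d, n, w)
  "dww" → prefix "d" already present; 2 new (w, w)
  "wdhwdrn" → 7 new (w, d, h, w, d, r, n)
  "rwnnh" → 5 new (r, w, n, n, h)
  "hwrw" → 4 new (h, w, r, w)
  "nrdddd" → 6 new (n, r, d, d, d, d)
  "hrhhrrw" → prefix "h" already present; 6 new (r, h, h, r, r, w)
  "nnnwwn" → prefix "n" already present; 5 new (n, n, w, w, n)
  "rnwnnwh" → prefix "r" already present; 6 new (n, w, n, n, w, h)
  "nwdh" → prefix "n" already present; 3 new (w, d, h)
Total nodes = 4 + 2 + 7 + 5 + 4 + 6 + 6 + 5 + 6 + 3 = 48

48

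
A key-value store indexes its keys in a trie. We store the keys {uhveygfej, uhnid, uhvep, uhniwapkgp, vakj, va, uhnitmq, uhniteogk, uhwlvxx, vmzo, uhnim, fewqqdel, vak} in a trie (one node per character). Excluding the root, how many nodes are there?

Insert word by word; a character creates a node only if that edge doesn't already exist:
  "uhveygfej" → 9 new (u, h, v, e, y, g, f, e, j)
  "uhnid" → prefix "uh" already present; 3 new (n, i, d)
  "uhvep" → prefix "uhve" already present; 1 new (p)
  "uhniwapkgp" → prefix "uhni" already present; 6 new (w, a, p, k, g, p)
  "vakj" → 4 new (v, a, k, j)
  "va" → prefix "va" already present; 0 new (none)
  "uhnitmq" → prefix "uhni" already present; 3 new (t, m, q)
  "uhniteogk" → prefix "uhnit" already present; 4 new (e, o, g, k)
  "uhwlvxx" → prefix "uh" already present; 5 new (w, l, v, x, x)
  "vmzo" → prefix "v" already present; 3 new (m, z, o)
  "uhnim" → prefix "uhni" already present; 1 new (m)
  "fewqqdel" → 8 new (f, e, w, q, q, d, e, l)
  "vak" → prefix "vak" already present; 0 new (none)
Total nodes = 9 + 3 + 1 + 6 + 4 + 0 + 3 + 4 + 5 + 3 + 1 + 8 + 0 = 47

47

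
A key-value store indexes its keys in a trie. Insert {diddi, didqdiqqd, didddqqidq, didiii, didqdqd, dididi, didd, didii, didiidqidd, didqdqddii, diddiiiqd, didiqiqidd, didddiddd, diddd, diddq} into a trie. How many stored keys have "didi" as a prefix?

Traverse to the node for "didi", then collect every word in that subtree.
Matches: "dididi", "didii", "didiidqidd", "didiii", "didiqiqidd"
Count: 5

5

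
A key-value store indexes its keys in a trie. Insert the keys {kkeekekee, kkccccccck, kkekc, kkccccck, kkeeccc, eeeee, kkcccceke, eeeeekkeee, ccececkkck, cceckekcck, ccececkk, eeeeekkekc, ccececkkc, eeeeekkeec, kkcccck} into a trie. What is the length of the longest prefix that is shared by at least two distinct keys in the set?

Look for the deepest trie node that still has at least two words in its subtree.
"ccececkkc" and "ccececkkck" agree on "ccececkkc" (9 characters) before diverging; nothing deeper is shared.
Longest shared-prefix length: 9

9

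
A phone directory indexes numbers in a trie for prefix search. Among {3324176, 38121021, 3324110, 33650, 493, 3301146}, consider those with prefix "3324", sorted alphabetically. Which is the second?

DFS of the "3324" subtree visits, in order: "3324110", "3324176"
The 2nd is 3324176.

3324176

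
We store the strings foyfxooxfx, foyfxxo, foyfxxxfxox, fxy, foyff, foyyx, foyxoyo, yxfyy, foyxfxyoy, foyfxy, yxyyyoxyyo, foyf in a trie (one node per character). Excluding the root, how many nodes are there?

Trace insertions, counting only characters that open a new branch:
  "foyfxooxfx" → 10 new (f, o, y, f, x, o, o, x, f, x)
  "foyfxxo" → prefix "foyfx" already present; 2 new (x, o)
  "foyfxxxfxox" → prefix "foyfxx" already present; 5 new (x, f, x, o, x)
  "fxy" → prefix "f" already present; 2 new (x, y)
  "foyff" → prefix "foyf" already present; 1 new (f)
  "foyyx" → prefix "foy" already present; 2 new (y, x)
  "foyxoyo" → prefix "foy" already present; 4 new (x, o, y, o)
  "yxfyy" → 5 new (y, x, f, y, y)
  "foyxfxyoy" → prefix "foyx" already present; 5 new (f, x, y, o, y)
  "foyfxy" → prefix "foyfx" already present; 1 new (y)
  "yxyyyoxyyo" → prefix "yx" already present; 8 new (y, y, y, o, x, y, y, o)
  "foyf" → prefix "foyf" already present; 0 new (none)
Total nodes = 10 + 2 + 5 + 2 + 1 + 2 + 4 + 5 + 5 + 1 + 8 + 0 = 45

45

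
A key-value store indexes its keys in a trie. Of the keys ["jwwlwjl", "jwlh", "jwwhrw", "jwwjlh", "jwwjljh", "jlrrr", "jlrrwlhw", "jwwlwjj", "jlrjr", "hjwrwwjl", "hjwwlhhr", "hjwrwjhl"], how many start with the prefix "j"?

9

Traverse to the node for "j", then collect every word in that subtree.
Words under "j": jlrjr, jlrrr, jlrrwlhw, jwlh, jwwhrw, jwwjlh, jwwjljh, jwwlwjj, jwwlwjl
Count: 9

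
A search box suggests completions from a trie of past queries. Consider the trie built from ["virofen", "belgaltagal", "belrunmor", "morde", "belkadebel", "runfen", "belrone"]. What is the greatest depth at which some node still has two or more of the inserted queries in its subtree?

Look for the deepest trie node that still has at least two words in its subtree.
e.g. "belrone" and "belrunmor" share the prefix "belr" of length 4; no pair shares a longer one.
Longest shared-prefix length: 4

4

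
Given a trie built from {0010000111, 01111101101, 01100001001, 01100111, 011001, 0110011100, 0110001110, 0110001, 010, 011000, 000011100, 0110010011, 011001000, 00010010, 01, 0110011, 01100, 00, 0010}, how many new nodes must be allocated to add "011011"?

2

Walking "011011" from the root, the first 4 characters ("0110") follow existing edges; "1" is the first miss.
So 6 − 4 = 2 new nodes.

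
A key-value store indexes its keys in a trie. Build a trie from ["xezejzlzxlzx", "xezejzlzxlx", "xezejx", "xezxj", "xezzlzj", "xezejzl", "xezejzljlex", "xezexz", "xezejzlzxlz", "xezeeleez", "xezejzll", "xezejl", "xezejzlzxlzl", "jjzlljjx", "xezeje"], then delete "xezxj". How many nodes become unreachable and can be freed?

After clearing the end-marker at "xezxj", prune upward until reaching a node still needed by another word.
The suffix "xj" (2 nodes) is used only by "xezxj"; the node for "xez" still has the child "e", so pruning stops there.
Nodes removed: 2

2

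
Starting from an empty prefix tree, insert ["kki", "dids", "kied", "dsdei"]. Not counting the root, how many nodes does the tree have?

Count nodes per top-level branch (shared prefixes stored once):
  'd'-branch (dids, dsdei): 8 nodes
  'k'-branch (kied, kki): 6 nodes
Sum: 14

14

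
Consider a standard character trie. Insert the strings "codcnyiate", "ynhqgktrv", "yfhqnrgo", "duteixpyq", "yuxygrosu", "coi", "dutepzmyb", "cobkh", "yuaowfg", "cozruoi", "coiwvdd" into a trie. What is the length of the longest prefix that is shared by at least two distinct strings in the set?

Look for the deepest trie node that still has at least two words in its subtree.
e.g. "duteixpyq" and "dutepzmyb" share the prefix "dute" of length 4; no pair shares a longer one.
Longest shared-prefix length: 4

4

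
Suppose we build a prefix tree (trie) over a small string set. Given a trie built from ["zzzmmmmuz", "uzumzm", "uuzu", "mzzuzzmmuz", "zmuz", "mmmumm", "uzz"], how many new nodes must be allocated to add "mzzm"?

1

The longest prefix of "mzzm" already in the trie is "mzz" (length 3).
So 4 − 3 = 1 new nodes.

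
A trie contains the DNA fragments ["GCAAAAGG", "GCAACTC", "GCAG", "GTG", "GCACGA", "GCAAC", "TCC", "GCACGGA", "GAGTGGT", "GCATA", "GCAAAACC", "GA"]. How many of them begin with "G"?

Traverse to the node for "G", then collect every word in that subtree.
Words under "G": GA, GAGTGGT, GCAAAACC, GCAAAAGG, GCAAC, GCAACTC, GCACGA, GCACGGA, GCAG, GCATA, GTG
Count: 11

11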